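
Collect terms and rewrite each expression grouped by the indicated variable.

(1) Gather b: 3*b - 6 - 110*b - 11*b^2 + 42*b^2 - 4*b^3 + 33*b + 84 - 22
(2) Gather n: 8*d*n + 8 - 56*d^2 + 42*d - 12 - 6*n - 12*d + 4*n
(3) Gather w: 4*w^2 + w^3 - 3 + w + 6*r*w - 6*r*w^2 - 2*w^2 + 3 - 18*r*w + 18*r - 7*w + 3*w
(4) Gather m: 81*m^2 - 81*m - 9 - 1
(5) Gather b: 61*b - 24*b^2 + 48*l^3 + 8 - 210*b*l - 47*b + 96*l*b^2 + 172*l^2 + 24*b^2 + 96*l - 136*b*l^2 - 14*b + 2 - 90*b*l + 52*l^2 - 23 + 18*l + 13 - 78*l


(1) = -4*b^3 + 31*b^2 - 74*b + 56
(2) = -56*d^2 + 30*d + n*(8*d - 2) - 4
(3) = 18*r + w^3 + w^2*(2 - 6*r) + w*(-12*r - 3)
(4) = 81*m^2 - 81*m - 10
(5) = 96*b^2*l + b*(-136*l^2 - 300*l) + 48*l^3 + 224*l^2 + 36*l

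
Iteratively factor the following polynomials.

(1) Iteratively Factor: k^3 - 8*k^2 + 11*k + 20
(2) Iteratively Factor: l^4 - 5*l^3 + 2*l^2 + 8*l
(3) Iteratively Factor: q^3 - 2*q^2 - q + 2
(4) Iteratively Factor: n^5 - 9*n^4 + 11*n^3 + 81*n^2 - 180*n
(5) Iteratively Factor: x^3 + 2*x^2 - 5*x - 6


(1) = (k + 1)*(k^2 - 9*k + 20) = (k - 4)*(k + 1)*(k - 5)
(2) = (l + 1)*(l^3 - 6*l^2 + 8*l) = (l - 2)*(l + 1)*(l^2 - 4*l) = l*(l - 2)*(l + 1)*(l - 4)
(3) = (q - 2)*(q^2 - 1) = (q - 2)*(q + 1)*(q - 1)
(4) = (n)*(n^4 - 9*n^3 + 11*n^2 + 81*n - 180) = n*(n + 3)*(n^3 - 12*n^2 + 47*n - 60) = n*(n - 5)*(n + 3)*(n^2 - 7*n + 12) = n*(n - 5)*(n - 3)*(n + 3)*(n - 4)
(5) = (x + 1)*(x^2 + x - 6) = (x + 1)*(x + 3)*(x - 2)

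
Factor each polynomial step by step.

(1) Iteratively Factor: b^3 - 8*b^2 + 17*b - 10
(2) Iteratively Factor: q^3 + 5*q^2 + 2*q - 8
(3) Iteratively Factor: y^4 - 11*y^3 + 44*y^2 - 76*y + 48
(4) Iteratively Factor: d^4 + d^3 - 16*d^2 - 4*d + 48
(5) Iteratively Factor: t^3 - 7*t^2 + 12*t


(1) = (b - 2)*(b^2 - 6*b + 5) = (b - 2)*(b - 1)*(b - 5)
(2) = (q - 1)*(q^2 + 6*q + 8) = (q - 1)*(q + 2)*(q + 4)
(3) = (y - 4)*(y^3 - 7*y^2 + 16*y - 12) = (y - 4)*(y - 2)*(y^2 - 5*y + 6) = (y - 4)*(y - 2)^2*(y - 3)
(4) = (d + 4)*(d^3 - 3*d^2 - 4*d + 12) = (d + 2)*(d + 4)*(d^2 - 5*d + 6) = (d - 2)*(d + 2)*(d + 4)*(d - 3)
(5) = (t)*(t^2 - 7*t + 12) = t*(t - 3)*(t - 4)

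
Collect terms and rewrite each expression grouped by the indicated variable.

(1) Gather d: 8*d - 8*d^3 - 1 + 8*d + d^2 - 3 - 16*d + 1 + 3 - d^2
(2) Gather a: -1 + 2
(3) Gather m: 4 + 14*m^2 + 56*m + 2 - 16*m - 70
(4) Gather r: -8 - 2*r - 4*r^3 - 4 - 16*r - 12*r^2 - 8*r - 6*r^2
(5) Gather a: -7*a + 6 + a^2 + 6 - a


(1) = -8*d^3
(2) = 1
(3) = 14*m^2 + 40*m - 64
(4) = -4*r^3 - 18*r^2 - 26*r - 12
(5) = a^2 - 8*a + 12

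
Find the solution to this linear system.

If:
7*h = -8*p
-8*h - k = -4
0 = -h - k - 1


Then:
h = 5/7
k = -12/7
p = -5/8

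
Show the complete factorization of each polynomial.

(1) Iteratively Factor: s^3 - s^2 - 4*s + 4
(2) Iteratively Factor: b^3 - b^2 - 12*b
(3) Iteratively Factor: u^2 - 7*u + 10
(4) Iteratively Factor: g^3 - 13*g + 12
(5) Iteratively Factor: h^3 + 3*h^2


(1) = (s - 1)*(s^2 - 4) = (s - 1)*(s + 2)*(s - 2)
(2) = (b)*(b^2 - b - 12) = b*(b - 4)*(b + 3)
(3) = (u - 5)*(u - 2)
(4) = (g - 3)*(g^2 + 3*g - 4) = (g - 3)*(g + 4)*(g - 1)
(5) = (h + 3)*(h^2) = h*(h + 3)*(h)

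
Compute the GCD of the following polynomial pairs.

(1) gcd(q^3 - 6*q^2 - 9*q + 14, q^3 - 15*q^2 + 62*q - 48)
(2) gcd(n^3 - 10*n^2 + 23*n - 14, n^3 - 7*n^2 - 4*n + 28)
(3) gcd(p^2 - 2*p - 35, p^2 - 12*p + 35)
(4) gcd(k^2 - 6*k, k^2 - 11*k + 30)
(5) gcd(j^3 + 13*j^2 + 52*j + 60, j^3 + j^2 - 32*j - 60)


(1) = q - 1
(2) = gcd((n - 7)*(n - 2)*(n - 1), (n - 7)*(n - 2)*(n + 2)) = n^2 - 9*n + 14
(3) = gcd((p - 7)*(p + 5), (p - 7)*(p - 5)) = p - 7
(4) = gcd(k*(k - 6), (k - 6)*(k - 5)) = k - 6
(5) = gcd((j + 2)*(j + 5)*(j + 6), (j - 6)*(j + 2)*(j + 5)) = j^2 + 7*j + 10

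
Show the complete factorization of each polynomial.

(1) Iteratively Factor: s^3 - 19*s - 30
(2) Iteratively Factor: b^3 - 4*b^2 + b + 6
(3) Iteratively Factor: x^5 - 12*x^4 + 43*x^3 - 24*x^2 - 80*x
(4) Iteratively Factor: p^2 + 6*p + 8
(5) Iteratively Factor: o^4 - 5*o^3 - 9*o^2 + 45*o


(1) = (s + 2)*(s^2 - 2*s - 15) = (s - 5)*(s + 2)*(s + 3)
(2) = (b + 1)*(b^2 - 5*b + 6) = (b - 3)*(b + 1)*(b - 2)
(3) = (x - 4)*(x^4 - 8*x^3 + 11*x^2 + 20*x) = (x - 4)^2*(x^3 - 4*x^2 - 5*x) = (x - 5)*(x - 4)^2*(x^2 + x) = x*(x - 5)*(x - 4)^2*(x + 1)
(4) = (p + 2)*(p + 4)
(5) = (o + 3)*(o^3 - 8*o^2 + 15*o) = (o - 5)*(o + 3)*(o^2 - 3*o) = o*(o - 5)*(o + 3)*(o - 3)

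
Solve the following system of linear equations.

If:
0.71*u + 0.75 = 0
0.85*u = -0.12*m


Then:
m = 7.48
u = -1.06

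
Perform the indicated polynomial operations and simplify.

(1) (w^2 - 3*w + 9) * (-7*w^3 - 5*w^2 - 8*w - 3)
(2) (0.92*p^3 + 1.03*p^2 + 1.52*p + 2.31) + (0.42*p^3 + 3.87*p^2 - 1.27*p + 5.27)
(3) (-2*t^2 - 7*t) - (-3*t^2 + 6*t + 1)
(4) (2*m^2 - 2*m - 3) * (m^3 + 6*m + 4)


(1) = -7*w^5 + 16*w^4 - 56*w^3 - 24*w^2 - 63*w - 27
(2) = 1.34*p^3 + 4.9*p^2 + 0.25*p + 7.58
(3) = t^2 - 13*t - 1
(4) = 2*m^5 - 2*m^4 + 9*m^3 - 4*m^2 - 26*m - 12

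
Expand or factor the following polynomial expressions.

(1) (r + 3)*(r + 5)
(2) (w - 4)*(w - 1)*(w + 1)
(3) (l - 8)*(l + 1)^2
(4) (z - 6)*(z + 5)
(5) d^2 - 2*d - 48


(1) = r^2 + 8*r + 15
(2) = w^3 - 4*w^2 - w + 4
(3) = l^3 - 6*l^2 - 15*l - 8
(4) = z^2 - z - 30
(5) = (d - 8)*(d + 6)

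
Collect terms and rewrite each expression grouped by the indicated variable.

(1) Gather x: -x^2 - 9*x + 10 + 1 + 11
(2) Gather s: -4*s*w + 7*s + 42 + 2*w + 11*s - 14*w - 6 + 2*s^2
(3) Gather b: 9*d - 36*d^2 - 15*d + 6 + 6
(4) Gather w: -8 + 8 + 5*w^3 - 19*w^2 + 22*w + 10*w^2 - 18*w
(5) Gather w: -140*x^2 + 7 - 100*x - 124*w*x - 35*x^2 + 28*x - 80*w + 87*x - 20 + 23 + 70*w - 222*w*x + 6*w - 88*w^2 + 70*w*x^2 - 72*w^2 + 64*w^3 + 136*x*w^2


(1) = -x^2 - 9*x + 22
(2) = 2*s^2 + s*(18 - 4*w) - 12*w + 36
(3) = -36*d^2 - 6*d + 12
(4) = 5*w^3 - 9*w^2 + 4*w
(5) = 64*w^3 + w^2*(136*x - 160) + w*(70*x^2 - 346*x - 4) - 175*x^2 + 15*x + 10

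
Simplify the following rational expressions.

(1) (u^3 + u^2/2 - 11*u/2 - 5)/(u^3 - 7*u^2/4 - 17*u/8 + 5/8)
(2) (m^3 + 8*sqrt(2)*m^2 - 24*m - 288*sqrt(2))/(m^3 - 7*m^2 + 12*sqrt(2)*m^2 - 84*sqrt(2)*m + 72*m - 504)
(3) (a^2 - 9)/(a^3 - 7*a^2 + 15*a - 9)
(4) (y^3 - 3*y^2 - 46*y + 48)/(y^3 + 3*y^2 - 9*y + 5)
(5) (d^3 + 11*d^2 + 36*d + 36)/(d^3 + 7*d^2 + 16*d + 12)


(1) = (4*u + 8)/(4*u - 1)
(2) = (m - 4*sqrt(2))/(m - 7)
(3) = (a + 3)/(a^2 - 4*a + 3)
(4) = (y^2 - 2*y - 48)/(y^2 + 4*y - 5)
(5) = (d + 6)/(d + 2)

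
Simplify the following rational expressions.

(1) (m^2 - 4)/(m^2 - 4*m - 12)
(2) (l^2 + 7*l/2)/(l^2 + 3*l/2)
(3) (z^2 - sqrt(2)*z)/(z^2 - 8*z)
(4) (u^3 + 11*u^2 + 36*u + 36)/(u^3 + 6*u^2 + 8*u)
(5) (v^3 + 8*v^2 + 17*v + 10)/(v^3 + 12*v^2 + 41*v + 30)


(1) = (m - 2)/(m - 6)
(2) = (2*l + 7)/(2*l + 3)
(3) = (z - sqrt(2))/(z - 8)
(4) = (u^2 + 9*u + 18)/(u^2 + 4*u)
(5) = (v + 2)/(v + 6)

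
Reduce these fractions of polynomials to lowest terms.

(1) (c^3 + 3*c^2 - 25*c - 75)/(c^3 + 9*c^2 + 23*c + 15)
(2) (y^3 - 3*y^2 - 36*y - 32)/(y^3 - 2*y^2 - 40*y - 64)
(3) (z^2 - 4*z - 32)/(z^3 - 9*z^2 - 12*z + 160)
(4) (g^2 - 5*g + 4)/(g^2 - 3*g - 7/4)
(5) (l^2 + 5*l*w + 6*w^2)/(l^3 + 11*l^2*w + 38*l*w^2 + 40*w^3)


(1) = (c - 5)/(c + 1)
(2) = (y + 1)/(y + 2)
(3) = 1/(z - 5)
(4) = (4*g^2 - 20*g + 16)/(4*g^2 - 12*g - 7)
(5) = (l + 3*w)/(l^2 + 9*l*w + 20*w^2)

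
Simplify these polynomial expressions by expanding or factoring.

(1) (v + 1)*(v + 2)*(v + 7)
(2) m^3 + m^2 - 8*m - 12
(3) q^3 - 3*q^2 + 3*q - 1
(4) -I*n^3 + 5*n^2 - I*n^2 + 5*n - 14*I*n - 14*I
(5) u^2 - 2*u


(1) = v^3 + 10*v^2 + 23*v + 14
(2) = (m - 3)*(m + 2)^2
(3) = (q - 1)^3
(4) = (n - 2*I)*(n + 7*I)*(-I*n - I)
(5) = u*(u - 2)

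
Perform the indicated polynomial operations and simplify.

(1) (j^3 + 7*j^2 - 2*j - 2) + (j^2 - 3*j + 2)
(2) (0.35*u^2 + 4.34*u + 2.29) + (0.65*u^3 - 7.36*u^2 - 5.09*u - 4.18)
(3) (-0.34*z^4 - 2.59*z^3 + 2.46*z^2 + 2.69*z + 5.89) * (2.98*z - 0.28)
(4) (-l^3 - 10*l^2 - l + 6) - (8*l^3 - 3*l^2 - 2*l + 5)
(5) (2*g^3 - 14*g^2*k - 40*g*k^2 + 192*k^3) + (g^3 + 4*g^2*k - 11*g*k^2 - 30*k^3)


(1) = j^3 + 8*j^2 - 5*j
(2) = 0.65*u^3 - 7.01*u^2 - 0.75*u - 1.89
(3) = -1.0132*z^5 - 7.623*z^4 + 8.056*z^3 + 7.3274*z^2 + 16.799*z - 1.6492
(4) = -9*l^3 - 7*l^2 + l + 1
(5) = 3*g^3 - 10*g^2*k - 51*g*k^2 + 162*k^3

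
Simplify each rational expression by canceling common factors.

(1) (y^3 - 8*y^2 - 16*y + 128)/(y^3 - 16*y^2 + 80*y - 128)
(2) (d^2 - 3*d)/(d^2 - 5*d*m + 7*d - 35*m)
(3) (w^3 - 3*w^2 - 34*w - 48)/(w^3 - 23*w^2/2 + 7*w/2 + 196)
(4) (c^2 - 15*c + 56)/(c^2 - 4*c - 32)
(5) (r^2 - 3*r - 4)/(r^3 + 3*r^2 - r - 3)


(1) = (y + 4)/(y - 4)
(2) = (d^2 - 3*d)/(d^2 - 5*d*m + 7*d - 35*m)
(3) = (2*w^2 + 10*w + 12)/(2*w^2 - 7*w - 49)
(4) = (c - 7)/(c + 4)
(5) = (r - 4)/(r^2 + 2*r - 3)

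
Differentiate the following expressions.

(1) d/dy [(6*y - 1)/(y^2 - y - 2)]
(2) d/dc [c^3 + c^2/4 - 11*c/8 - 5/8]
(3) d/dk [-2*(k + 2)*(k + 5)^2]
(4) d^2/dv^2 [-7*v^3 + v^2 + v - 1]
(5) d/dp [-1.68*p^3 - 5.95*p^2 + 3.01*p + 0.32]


(1) = (6*y^2 - 6*y - (2*y - 1)*(6*y - 1) - 12)/(-y^2 + y + 2)^2
(2) = 3*c^2 + c/2 - 11/8
(3) = 6*(-k - 3)*(k + 5)
(4) = 2 - 42*v
(5) = -5.04*p^2 - 11.9*p + 3.01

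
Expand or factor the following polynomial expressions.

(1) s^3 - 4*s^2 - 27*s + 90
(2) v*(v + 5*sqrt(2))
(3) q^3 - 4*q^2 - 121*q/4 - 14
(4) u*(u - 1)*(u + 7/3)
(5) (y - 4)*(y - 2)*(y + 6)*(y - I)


(1) = (s - 6)*(s - 3)*(s + 5)
(2) = v^2 + 5*sqrt(2)*v
(3) = (q - 8)*(q + 1/2)*(q + 7/2)
(4) = u^3 + 4*u^2/3 - 7*u/3
(5) = y^4 - I*y^3 - 28*y^2 + 48*y + 28*I*y - 48*I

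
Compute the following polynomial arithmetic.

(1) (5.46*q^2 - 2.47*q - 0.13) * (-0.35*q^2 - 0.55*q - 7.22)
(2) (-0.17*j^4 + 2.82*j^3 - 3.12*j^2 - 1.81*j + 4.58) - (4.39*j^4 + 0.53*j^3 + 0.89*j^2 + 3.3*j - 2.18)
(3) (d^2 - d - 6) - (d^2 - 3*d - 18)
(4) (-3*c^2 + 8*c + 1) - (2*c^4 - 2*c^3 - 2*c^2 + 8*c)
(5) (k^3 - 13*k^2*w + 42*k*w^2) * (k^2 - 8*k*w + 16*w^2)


(1) = -1.911*q^4 - 2.1385*q^3 - 38.0172*q^2 + 17.9049*q + 0.9386
(2) = -4.56*j^4 + 2.29*j^3 - 4.01*j^2 - 5.11*j + 6.76
(3) = 2*d + 12
(4) = -2*c^4 + 2*c^3 - c^2 + 1
(5) = k^5 - 21*k^4*w + 162*k^3*w^2 - 544*k^2*w^3 + 672*k*w^4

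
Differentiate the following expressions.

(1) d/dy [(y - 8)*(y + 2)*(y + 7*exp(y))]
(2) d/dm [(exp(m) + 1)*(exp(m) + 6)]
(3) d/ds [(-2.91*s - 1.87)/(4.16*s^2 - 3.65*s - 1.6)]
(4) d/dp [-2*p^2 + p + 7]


(1) = 7*y^2*exp(y) + 3*y^2 - 28*y*exp(y) - 12*y - 154*exp(y) - 16
(2) = (2*exp(m) + 7)*exp(m)
(3) = (12.1056*s^2 + 15.5584*s - 2.1695)/(17.3056*s^4 - 30.368*s^3 + 0.0105*s^2 + 11.68*s + 2.56)
(4) = 1 - 4*p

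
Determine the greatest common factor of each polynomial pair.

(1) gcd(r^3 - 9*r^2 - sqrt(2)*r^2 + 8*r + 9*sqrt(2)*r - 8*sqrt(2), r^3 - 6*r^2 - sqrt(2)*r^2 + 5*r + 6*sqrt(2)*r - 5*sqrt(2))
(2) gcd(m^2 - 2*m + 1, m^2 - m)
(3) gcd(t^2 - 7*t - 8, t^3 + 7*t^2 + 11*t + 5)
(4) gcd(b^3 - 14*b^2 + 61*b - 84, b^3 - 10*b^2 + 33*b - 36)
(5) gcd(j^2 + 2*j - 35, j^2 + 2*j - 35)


(1) = gcd((r - 8)*(r - 1)*(r - sqrt(2)), (r - 5)*(r - 1)*(r - sqrt(2))) = r^2 + r*(-sqrt(2) - 1) + sqrt(2)
(2) = gcd((m - 1)^2, m*(m - 1)) = m - 1
(3) = gcd((t - 8)*(t + 1), (t + 1)^2*(t + 5)) = t + 1
(4) = gcd((b - 7)*(b - 4)*(b - 3), (b - 4)*(b - 3)^2) = b^2 - 7*b + 12
(5) = gcd((j - 5)*(j + 7), (j - 5)*(j + 7)) = j^2 + 2*j - 35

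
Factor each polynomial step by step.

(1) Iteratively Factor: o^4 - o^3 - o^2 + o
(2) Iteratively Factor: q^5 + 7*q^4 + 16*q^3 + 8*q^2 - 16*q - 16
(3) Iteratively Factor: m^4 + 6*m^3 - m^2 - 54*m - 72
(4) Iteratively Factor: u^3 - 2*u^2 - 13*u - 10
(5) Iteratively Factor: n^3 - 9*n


(1) = (o)*(o^3 - o^2 - o + 1) = o*(o + 1)*(o^2 - 2*o + 1) = o*(o - 1)*(o + 1)*(o - 1)
(2) = (q + 2)*(q^4 + 5*q^3 + 6*q^2 - 4*q - 8) = (q + 2)^2*(q^3 + 3*q^2 - 4) = (q - 1)*(q + 2)^2*(q^2 + 4*q + 4) = (q - 1)*(q + 2)^3*(q + 2)
(3) = (m + 4)*(m^3 + 2*m^2 - 9*m - 18) = (m + 3)*(m + 4)*(m^2 - m - 6) = (m + 2)*(m + 3)*(m + 4)*(m - 3)
(4) = (u - 5)*(u^2 + 3*u + 2) = (u - 5)*(u + 1)*(u + 2)
(5) = (n + 3)*(n^2 - 3*n) = (n - 3)*(n + 3)*(n)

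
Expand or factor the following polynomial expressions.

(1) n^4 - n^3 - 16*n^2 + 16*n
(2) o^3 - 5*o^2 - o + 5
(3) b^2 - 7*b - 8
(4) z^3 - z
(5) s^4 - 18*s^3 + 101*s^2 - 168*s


(1) = n*(n - 4)*(n - 1)*(n + 4)
(2) = (o - 5)*(o - 1)*(o + 1)
(3) = (b - 8)*(b + 1)
(4) = z*(z - 1)*(z + 1)
(5) = s*(s - 8)*(s - 7)*(s - 3)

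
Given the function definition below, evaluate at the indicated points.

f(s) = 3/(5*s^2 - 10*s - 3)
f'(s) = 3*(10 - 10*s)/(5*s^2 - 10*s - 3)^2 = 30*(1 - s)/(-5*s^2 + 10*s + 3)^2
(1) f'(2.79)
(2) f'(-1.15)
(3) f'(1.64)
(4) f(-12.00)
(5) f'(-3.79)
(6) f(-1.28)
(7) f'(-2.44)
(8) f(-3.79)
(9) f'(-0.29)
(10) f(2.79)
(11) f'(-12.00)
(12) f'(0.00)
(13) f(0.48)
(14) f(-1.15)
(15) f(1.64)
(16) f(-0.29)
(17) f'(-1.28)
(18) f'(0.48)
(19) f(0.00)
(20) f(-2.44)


(1) = -0.83
(2) = 0.28
(3) = -0.54
(4) = 0.00
(5) = 0.01
(6) = 0.17
(7) = 0.04
(8) = 0.03
(9) = 376.75
(10) = 0.37
(11) = 0.00
(12) = 3.33
(13) = -0.45
(14) = 0.20
(15) = -0.50
(16) = 9.36
(17) = 0.21
(18) = 0.35
(19) = -1.00
(20) = 0.06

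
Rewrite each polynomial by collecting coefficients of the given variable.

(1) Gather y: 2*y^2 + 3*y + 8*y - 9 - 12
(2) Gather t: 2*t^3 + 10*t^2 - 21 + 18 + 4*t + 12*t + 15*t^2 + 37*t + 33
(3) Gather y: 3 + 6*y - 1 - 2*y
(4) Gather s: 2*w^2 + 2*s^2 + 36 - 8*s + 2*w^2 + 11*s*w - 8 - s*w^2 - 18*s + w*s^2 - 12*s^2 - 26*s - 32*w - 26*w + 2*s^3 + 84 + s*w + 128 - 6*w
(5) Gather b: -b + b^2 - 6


(1) = 2*y^2 + 11*y - 21
(2) = 2*t^3 + 25*t^2 + 53*t + 30
(3) = 4*y + 2
(4) = 2*s^3 + s^2*(w - 10) + s*(-w^2 + 12*w - 52) + 4*w^2 - 64*w + 240
(5) = b^2 - b - 6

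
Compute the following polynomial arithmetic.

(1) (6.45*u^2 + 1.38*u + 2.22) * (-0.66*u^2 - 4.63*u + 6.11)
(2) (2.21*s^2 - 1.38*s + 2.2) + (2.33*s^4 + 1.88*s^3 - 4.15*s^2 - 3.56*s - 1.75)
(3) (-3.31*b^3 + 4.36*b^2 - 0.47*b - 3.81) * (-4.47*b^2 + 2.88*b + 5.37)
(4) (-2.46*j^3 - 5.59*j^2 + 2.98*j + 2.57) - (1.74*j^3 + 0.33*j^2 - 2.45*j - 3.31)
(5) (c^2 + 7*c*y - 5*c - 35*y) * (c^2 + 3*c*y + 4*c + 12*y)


(1) = -4.257*u^4 - 30.7743*u^3 + 31.5549*u^2 - 1.8468*u + 13.5642
(2) = 2.33*s^4 + 1.88*s^3 - 1.94*s^2 - 4.94*s + 0.45
(3) = 14.7957*b^5 - 29.022*b^4 - 3.117*b^3 + 39.0903*b^2 - 13.4967*b - 20.4597
(4) = -4.2*j^3 - 5.92*j^2 + 5.43*j + 5.88
(5) = c^4 + 10*c^3*y - c^3 + 21*c^2*y^2 - 10*c^2*y - 20*c^2 - 21*c*y^2 - 200*c*y - 420*y^2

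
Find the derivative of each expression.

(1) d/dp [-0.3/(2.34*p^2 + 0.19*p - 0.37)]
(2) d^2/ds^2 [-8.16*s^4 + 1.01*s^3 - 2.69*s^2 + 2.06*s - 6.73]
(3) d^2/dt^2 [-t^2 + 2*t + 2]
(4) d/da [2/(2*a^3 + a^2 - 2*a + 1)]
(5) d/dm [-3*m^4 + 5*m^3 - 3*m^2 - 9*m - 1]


(1) = (1.404*p + 0.057)/(2.34*p^2 + 0.19*p - 0.37)^2
(2) = -97.92*s^2 + 6.06*s - 5.38
(3) = -2
(4) = 4*(-3*a^2 - a + 1)/(2*a^3 + a^2 - 2*a + 1)^2
(5) = -12*m^3 + 15*m^2 - 6*m - 9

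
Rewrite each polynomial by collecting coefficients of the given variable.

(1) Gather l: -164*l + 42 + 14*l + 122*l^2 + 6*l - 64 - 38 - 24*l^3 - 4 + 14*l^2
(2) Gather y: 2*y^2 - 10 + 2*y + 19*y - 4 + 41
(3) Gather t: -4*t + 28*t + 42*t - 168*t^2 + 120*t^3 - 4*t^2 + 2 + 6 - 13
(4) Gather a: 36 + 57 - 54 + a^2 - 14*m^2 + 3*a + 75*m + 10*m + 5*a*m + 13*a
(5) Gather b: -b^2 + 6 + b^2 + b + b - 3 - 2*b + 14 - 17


(1) = -24*l^3 + 136*l^2 - 144*l - 64
(2) = 2*y^2 + 21*y + 27
(3) = 120*t^3 - 172*t^2 + 66*t - 5
(4) = a^2 + a*(5*m + 16) - 14*m^2 + 85*m + 39
(5) = 0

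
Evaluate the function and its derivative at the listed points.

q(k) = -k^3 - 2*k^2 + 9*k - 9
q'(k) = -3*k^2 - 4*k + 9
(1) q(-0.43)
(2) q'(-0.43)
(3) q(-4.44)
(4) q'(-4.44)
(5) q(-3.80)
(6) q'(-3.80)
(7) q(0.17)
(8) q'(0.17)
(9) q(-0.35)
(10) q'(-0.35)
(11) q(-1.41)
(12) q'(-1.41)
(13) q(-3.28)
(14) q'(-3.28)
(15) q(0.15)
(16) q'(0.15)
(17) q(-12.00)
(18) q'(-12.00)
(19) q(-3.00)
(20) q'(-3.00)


(1) = -13.16
(2) = 10.17
(3) = -0.86
(4) = -32.38
(5) = -17.21
(6) = -19.12
(7) = -7.53
(8) = 8.23
(9) = -12.35
(10) = 10.03
(11) = -22.86
(12) = 8.68
(13) = -24.75
(14) = -10.16
(15) = -7.70
(16) = 8.33
(17) = 1323.00
(18) = -375.00
(19) = -27.00
(20) = -6.00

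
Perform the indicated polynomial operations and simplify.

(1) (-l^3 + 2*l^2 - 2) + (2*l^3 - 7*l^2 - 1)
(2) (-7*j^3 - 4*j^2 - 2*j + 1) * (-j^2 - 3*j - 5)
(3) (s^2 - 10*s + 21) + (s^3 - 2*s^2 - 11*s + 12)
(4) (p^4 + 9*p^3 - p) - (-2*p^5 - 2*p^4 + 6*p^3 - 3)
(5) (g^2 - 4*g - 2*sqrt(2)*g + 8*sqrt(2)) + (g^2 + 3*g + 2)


(1) = l^3 - 5*l^2 - 3
(2) = 7*j^5 + 25*j^4 + 49*j^3 + 25*j^2 + 7*j - 5
(3) = s^3 - s^2 - 21*s + 33
(4) = 2*p^5 + 3*p^4 + 3*p^3 - p + 3
(5) = 2*g^2 - 2*sqrt(2)*g - g + 2 + 8*sqrt(2)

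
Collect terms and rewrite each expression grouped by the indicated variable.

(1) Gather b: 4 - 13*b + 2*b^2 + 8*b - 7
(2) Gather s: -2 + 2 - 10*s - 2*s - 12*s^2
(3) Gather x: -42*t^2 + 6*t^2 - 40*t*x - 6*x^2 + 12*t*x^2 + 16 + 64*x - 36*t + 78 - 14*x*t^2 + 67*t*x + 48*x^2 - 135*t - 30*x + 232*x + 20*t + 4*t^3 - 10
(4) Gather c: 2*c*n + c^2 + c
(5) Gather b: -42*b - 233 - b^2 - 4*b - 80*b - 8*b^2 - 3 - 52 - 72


(1) = 2*b^2 - 5*b - 3
(2) = -12*s^2 - 12*s
(3) = 4*t^3 - 36*t^2 - 151*t + x^2*(12*t + 42) + x*(-14*t^2 + 27*t + 266) + 84
(4) = c^2 + c*(2*n + 1)
(5) = -9*b^2 - 126*b - 360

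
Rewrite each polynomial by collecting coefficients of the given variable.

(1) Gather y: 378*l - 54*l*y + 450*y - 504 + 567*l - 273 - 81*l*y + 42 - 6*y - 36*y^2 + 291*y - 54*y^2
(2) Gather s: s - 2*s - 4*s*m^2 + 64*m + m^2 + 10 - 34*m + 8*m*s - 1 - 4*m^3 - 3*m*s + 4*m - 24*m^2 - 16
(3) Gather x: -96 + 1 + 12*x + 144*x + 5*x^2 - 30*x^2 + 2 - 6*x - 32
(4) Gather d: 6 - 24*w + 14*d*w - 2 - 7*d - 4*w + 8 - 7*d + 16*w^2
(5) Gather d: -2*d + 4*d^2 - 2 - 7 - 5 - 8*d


(1) = 945*l - 90*y^2 + y*(735 - 135*l) - 735
(2) = -4*m^3 - 23*m^2 + 34*m + s*(-4*m^2 + 5*m - 1) - 7
(3) = -25*x^2 + 150*x - 125
(4) = d*(14*w - 14) + 16*w^2 - 28*w + 12
(5) = 4*d^2 - 10*d - 14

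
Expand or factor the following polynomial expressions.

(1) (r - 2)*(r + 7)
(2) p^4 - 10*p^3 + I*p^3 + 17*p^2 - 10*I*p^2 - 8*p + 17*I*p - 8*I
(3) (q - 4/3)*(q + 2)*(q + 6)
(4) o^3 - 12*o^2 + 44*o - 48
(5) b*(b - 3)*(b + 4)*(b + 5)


(1) = r^2 + 5*r - 14
(2) = (p - 8)*(p - 1)^2*(p + I)
(3) = q^3 + 20*q^2/3 + 4*q/3 - 16
(4) = (o - 6)*(o - 4)*(o - 2)
(5) = b^4 + 6*b^3 - 7*b^2 - 60*b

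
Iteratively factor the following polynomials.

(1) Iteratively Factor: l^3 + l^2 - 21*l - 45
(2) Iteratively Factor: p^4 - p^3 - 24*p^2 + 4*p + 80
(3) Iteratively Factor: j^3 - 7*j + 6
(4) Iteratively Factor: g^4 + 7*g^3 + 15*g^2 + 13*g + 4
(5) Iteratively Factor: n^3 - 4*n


(1) = (l - 5)*(l^2 + 6*l + 9) = (l - 5)*(l + 3)*(l + 3)
(2) = (p + 2)*(p^3 - 3*p^2 - 18*p + 40) = (p - 2)*(p + 2)*(p^2 - p - 20) = (p - 2)*(p + 2)*(p + 4)*(p - 5)
(3) = (j - 1)*(j^2 + j - 6) = (j - 2)*(j - 1)*(j + 3)
(4) = (g + 1)*(g^3 + 6*g^2 + 9*g + 4) = (g + 1)*(g + 4)*(g^2 + 2*g + 1) = (g + 1)^2*(g + 4)*(g + 1)
(5) = (n - 2)*(n^2 + 2*n) = n*(n - 2)*(n + 2)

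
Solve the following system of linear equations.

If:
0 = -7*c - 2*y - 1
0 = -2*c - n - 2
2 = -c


Then:
c = -2
n = 2
y = 13/2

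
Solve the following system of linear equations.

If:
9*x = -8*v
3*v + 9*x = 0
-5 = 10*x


Then:
No Solution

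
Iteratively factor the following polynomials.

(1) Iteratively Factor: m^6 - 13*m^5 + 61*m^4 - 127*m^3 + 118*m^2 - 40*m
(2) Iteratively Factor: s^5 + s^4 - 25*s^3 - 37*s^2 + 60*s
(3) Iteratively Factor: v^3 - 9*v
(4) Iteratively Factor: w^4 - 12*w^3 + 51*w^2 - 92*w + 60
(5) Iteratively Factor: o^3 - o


(1) = (m - 1)*(m^5 - 12*m^4 + 49*m^3 - 78*m^2 + 40*m) = m*(m - 1)*(m^4 - 12*m^3 + 49*m^2 - 78*m + 40) = m*(m - 4)*(m - 1)*(m^3 - 8*m^2 + 17*m - 10) = m*(m - 5)*(m - 4)*(m - 1)*(m^2 - 3*m + 2) = m*(m - 5)*(m - 4)*(m - 2)*(m - 1)*(m - 1)
(2) = (s + 3)*(s^4 - 2*s^3 - 19*s^2 + 20*s) = s*(s + 3)*(s^3 - 2*s^2 - 19*s + 20) = s*(s - 5)*(s + 3)*(s^2 + 3*s - 4) = s*(s - 5)*(s + 3)*(s + 4)*(s - 1)
(3) = (v)*(v^2 - 9) = v*(v + 3)*(v - 3)
(4) = (w - 3)*(w^3 - 9*w^2 + 24*w - 20) = (w - 5)*(w - 3)*(w^2 - 4*w + 4) = (w - 5)*(w - 3)*(w - 2)*(w - 2)
(5) = (o)*(o^2 - 1) = o*(o - 1)*(o + 1)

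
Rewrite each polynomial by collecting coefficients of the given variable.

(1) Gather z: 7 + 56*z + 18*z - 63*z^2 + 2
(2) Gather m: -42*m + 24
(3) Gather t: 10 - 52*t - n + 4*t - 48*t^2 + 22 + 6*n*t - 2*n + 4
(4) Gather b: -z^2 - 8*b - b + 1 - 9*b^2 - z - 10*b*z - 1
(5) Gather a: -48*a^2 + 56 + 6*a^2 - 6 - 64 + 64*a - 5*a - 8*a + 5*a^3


(1) = -63*z^2 + 74*z + 9
(2) = 24 - 42*m
(3) = -3*n - 48*t^2 + t*(6*n - 48) + 36
(4) = -9*b^2 + b*(-10*z - 9) - z^2 - z
(5) = 5*a^3 - 42*a^2 + 51*a - 14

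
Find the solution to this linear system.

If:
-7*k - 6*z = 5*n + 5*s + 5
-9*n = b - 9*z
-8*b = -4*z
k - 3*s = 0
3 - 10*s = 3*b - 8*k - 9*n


Then:
b = -36/287
k = -153/574
n = -68/287
s = -51/574
z = -72/287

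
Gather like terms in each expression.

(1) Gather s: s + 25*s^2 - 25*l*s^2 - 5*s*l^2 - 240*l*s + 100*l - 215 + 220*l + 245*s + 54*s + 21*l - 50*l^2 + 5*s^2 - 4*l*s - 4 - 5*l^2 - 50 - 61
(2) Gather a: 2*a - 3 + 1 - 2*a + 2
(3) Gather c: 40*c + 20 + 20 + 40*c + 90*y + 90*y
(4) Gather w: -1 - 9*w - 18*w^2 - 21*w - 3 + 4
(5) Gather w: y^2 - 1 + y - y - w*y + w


(1) = -55*l^2 + 341*l + s^2*(30 - 25*l) + s*(-5*l^2 - 244*l + 300) - 330
(2) = 0
(3) = 80*c + 180*y + 40
(4) = -18*w^2 - 30*w
(5) = w*(1 - y) + y^2 - 1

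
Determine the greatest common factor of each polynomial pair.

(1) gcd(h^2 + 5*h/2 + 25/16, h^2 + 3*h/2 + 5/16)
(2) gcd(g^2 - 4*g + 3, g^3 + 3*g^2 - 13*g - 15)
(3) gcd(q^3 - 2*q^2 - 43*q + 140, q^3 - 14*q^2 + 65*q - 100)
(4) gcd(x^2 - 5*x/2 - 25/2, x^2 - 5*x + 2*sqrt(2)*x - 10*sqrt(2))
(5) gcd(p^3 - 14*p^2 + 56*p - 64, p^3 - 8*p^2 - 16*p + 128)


(1) = h + 5/4
(2) = g - 3
(3) = q^2 - 9*q + 20
(4) = gcd((x - 5)*(x + 5/2), (x - 5)*(x + 2*sqrt(2))) = x - 5
(5) = gcd((p - 8)*(p - 4)*(p - 2), (p - 8)*(p - 4)*(p + 4)) = p^2 - 12*p + 32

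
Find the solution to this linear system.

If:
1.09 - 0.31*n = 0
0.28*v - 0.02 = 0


Then:
n = 3.52
v = 0.07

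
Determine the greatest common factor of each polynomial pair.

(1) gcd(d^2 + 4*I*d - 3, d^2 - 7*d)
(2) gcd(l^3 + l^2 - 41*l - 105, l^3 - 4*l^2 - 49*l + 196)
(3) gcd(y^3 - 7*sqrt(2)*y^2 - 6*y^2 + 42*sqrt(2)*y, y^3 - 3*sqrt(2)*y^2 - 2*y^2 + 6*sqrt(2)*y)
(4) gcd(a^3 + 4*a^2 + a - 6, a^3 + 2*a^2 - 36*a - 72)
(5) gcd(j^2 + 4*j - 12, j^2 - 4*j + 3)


(1) = 1
(2) = gcd((l - 7)*(l + 3)*(l + 5), (l - 7)*(l - 4)*(l + 7)) = l - 7
(3) = gcd(y*(y - 6)*(y - 7*sqrt(2)), y*(y - 2)*(y - 3*sqrt(2))) = y
(4) = a + 2
(5) = gcd((j - 2)*(j + 6), (j - 3)*(j - 1)) = 1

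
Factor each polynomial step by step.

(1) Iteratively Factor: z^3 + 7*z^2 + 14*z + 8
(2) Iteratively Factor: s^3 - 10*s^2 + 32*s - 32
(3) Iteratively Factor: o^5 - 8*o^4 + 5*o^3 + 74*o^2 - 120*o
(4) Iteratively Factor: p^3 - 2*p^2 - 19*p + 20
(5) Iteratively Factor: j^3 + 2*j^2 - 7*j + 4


(1) = (z + 1)*(z^2 + 6*z + 8) = (z + 1)*(z + 2)*(z + 4)
(2) = (s - 4)*(s^2 - 6*s + 8) = (s - 4)*(s - 2)*(s - 4)
(3) = (o - 2)*(o^4 - 6*o^3 - 7*o^2 + 60*o) = (o - 5)*(o - 2)*(o^3 - o^2 - 12*o) = (o - 5)*(o - 4)*(o - 2)*(o^2 + 3*o) = (o - 5)*(o - 4)*(o - 2)*(o + 3)*(o)
(4) = (p + 4)*(p^2 - 6*p + 5) = (p - 1)*(p + 4)*(p - 5)
(5) = (j + 4)*(j^2 - 2*j + 1) = (j - 1)*(j + 4)*(j - 1)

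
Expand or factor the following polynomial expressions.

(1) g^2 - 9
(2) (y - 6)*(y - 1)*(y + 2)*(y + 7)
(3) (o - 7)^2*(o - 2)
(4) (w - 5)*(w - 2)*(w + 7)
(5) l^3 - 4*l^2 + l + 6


(1) = (g - 3)*(g + 3)
(2) = y^4 + 2*y^3 - 43*y^2 - 44*y + 84
(3) = o^3 - 16*o^2 + 77*o - 98
(4) = w^3 - 39*w + 70
(5) = (l - 3)*(l - 2)*(l + 1)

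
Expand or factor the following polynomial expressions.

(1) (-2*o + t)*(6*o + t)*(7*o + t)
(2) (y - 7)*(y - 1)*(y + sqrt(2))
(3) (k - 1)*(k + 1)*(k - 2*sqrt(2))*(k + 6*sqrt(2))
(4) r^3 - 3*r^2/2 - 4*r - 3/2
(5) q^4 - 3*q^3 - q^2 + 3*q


(1) = -84*o^3 + 16*o^2*t + 11*o*t^2 + t^3
(2) = y^3 - 8*y^2 + sqrt(2)*y^2 - 8*sqrt(2)*y + 7*y + 7*sqrt(2)
(3) = k^4 + 4*sqrt(2)*k^3 - 25*k^2 - 4*sqrt(2)*k + 24
(4) = (r - 3)*(r + 1/2)*(r + 1)
(5) = q*(q - 3)*(q - 1)*(q + 1)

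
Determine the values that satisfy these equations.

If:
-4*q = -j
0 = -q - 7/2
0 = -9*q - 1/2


Then:
No Solution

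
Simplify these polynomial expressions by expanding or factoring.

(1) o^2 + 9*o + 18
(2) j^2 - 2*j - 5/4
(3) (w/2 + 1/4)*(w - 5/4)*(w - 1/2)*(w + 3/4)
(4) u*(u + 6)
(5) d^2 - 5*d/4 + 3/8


(1) = (o + 3)*(o + 6)
(2) = (j - 5/2)*(j + 1/2)
(3) = w^4/2 - w^3/4 - 19*w^2/32 + w/16 + 15/128
(4) = u^2 + 6*u
(5) = (d - 3/4)*(d - 1/2)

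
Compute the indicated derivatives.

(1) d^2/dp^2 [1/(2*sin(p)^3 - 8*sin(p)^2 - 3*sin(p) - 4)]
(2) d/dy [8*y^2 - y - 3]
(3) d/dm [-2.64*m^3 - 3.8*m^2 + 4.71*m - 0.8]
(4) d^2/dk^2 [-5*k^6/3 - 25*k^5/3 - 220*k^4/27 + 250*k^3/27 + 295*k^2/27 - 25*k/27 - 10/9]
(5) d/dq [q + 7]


(1) = (36*sin(p)^6 - 176*sin(p)^5 + 196*sin(p)^4 + 400*sin(p)^3 - 467*sin(p)^2 - 204*sin(p) + 46)/(-2*sin(p)^3 + 8*sin(p)^2 + 3*sin(p) + 4)^3
(2) = 16*y - 1
(3) = -7.92*m^2 - 7.6*m + 4.71
(4) = -50*k^4 - 500*k^3/3 - 880*k^2/9 + 500*k/9 + 590/27
(5) = 1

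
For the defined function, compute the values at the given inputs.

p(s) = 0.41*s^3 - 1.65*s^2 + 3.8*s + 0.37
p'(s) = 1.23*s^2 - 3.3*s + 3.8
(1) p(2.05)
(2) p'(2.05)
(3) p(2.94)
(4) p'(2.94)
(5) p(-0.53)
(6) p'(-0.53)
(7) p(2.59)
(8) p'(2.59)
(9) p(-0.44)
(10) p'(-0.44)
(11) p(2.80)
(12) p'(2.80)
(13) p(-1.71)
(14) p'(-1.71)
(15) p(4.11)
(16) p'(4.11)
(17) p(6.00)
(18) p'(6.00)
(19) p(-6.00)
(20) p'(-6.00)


(1) = 4.76
(2) = 2.20
(3) = 7.70
(4) = 4.73
(5) = -2.17
(6) = 5.89
(7) = 6.27
(8) = 3.50
(9) = -1.66
(10) = 5.49
(11) = 7.07
(12) = 4.20
(13) = -13.00
(14) = 13.04
(15) = 16.58
(16) = 11.01
(17) = 52.33
(18) = 28.28
(19) = -170.39
(20) = 67.88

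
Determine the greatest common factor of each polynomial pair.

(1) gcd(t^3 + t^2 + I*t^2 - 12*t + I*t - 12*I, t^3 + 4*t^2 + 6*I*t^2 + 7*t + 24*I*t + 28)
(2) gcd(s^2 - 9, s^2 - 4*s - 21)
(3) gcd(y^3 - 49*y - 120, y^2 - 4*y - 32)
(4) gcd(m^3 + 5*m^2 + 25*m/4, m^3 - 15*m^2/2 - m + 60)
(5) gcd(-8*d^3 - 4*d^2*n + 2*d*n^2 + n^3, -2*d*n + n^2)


(1) = t + 4
(2) = s + 3
(3) = y - 8
(4) = m + 5/2
(5) = 2*d - n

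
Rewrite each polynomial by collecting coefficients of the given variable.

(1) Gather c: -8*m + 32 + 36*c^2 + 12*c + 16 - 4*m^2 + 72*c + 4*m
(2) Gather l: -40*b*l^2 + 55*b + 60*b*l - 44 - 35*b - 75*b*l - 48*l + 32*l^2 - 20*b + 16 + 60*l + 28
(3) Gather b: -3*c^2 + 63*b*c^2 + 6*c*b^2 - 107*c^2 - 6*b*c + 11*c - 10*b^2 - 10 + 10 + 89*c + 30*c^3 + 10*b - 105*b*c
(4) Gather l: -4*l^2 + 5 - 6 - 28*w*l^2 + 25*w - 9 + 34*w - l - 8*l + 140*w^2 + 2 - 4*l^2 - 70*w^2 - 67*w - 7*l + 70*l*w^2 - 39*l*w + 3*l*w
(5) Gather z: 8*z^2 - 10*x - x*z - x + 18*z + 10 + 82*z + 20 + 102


(1) = 36*c^2 + 84*c - 4*m^2 - 4*m + 48
(2) = l^2*(32 - 40*b) + l*(12 - 15*b)
(3) = b^2*(6*c - 10) + b*(63*c^2 - 111*c + 10) + 30*c^3 - 110*c^2 + 100*c
(4) = l^2*(-28*w - 8) + l*(70*w^2 - 36*w - 16) + 70*w^2 - 8*w - 8
(5) = -11*x + 8*z^2 + z*(100 - x) + 132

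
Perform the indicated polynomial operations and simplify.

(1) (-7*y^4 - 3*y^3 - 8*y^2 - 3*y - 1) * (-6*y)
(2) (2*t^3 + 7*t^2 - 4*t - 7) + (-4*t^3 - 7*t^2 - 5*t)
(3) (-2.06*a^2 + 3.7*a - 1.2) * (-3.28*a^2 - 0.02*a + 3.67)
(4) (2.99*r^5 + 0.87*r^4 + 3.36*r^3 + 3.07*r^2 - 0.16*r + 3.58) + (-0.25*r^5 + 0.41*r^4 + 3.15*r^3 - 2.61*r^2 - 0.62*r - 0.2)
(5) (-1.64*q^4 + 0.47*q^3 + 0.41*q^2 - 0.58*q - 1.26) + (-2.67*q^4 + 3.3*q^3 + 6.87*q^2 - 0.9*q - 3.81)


(1) = 42*y^5 + 18*y^4 + 48*y^3 + 18*y^2 + 6*y
(2) = -2*t^3 - 9*t - 7
(3) = 6.7568*a^4 - 12.0948*a^3 - 3.6982*a^2 + 13.603*a - 4.404
(4) = 2.74*r^5 + 1.28*r^4 + 6.51*r^3 + 0.46*r^2 - 0.78*r + 3.38
(5) = -4.31*q^4 + 3.77*q^3 + 7.28*q^2 - 1.48*q - 5.07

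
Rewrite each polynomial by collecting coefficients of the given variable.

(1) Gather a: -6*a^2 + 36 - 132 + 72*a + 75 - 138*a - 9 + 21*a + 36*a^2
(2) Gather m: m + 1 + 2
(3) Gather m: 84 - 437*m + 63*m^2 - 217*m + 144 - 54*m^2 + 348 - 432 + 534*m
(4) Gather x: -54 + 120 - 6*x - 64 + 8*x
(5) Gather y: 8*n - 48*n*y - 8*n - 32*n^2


(1) = 30*a^2 - 45*a - 30
(2) = m + 3
(3) = 9*m^2 - 120*m + 144
(4) = 2*x + 2
(5) = -32*n^2 - 48*n*y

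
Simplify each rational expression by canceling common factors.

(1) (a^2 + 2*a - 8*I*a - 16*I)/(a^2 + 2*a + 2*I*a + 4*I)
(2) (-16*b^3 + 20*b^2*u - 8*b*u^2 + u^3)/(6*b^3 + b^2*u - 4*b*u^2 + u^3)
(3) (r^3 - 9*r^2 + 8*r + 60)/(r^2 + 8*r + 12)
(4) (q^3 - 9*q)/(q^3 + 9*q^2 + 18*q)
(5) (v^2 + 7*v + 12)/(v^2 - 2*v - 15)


(1) = (a - 8*I)/(a + 2*I)
(2) = (8*b^2 - 6*b*u + u^2)/(-3*b^2 - 2*b*u + u^2)
(3) = (r^2 - 11*r + 30)/(r + 6)
(4) = (q - 3)/(q + 6)
(5) = (v + 4)/(v - 5)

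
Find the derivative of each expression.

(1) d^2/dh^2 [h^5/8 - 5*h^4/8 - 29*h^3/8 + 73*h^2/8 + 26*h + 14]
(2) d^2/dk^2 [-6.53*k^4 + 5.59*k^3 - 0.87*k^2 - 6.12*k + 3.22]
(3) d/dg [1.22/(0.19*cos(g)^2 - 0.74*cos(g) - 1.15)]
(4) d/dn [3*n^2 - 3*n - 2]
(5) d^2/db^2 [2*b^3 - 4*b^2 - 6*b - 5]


(1) = 5*h^3/2 - 15*h^2/2 - 87*h/4 + 73/4
(2) = -78.36*k^2 + 33.54*k - 1.74
(3) = (0.4636*cos(g) - 0.9028)*sin(g)/(-0.19*cos(g)^2 + 0.74*cos(g) + 1.15)^2
(4) = 6*n - 3
(5) = 12*b - 8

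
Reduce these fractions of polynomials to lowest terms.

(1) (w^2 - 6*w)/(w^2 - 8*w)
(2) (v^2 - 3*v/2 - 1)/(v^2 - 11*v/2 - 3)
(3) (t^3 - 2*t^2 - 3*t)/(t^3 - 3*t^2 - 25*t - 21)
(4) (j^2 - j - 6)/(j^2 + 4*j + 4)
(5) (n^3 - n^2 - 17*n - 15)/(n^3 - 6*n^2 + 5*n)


(1) = (w - 6)/(w - 8)
(2) = (v - 2)/(v - 6)
(3) = (t^2 - 3*t)/(t^2 - 4*t - 21)
(4) = (j - 3)/(j + 2)
(5) = (n^2 + 4*n + 3)/(n^2 - n)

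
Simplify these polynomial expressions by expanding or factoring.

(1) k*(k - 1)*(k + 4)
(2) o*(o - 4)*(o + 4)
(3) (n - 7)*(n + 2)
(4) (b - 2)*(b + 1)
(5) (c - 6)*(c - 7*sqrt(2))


(1) = k^3 + 3*k^2 - 4*k
(2) = o^3 - 16*o
(3) = n^2 - 5*n - 14
(4) = b^2 - b - 2
(5) = c^2 - 7*sqrt(2)*c - 6*c + 42*sqrt(2)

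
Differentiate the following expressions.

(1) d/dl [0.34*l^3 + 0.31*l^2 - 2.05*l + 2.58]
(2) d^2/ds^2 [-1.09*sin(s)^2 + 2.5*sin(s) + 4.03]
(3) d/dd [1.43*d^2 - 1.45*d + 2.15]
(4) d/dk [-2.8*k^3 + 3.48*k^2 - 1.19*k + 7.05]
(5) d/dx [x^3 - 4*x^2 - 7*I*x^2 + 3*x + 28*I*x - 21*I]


(1) = 1.02*l^2 + 0.62*l - 2.05
(2) = -2.5*sin(s) - 2.18*cos(2*s)
(3) = 2.86*d - 1.45
(4) = -8.4*k^2 + 6.96*k - 1.19
(5) = 3*x^2 - 8*x - 14*I*x + 3 + 28*I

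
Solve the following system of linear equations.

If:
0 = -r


Then:
r = 0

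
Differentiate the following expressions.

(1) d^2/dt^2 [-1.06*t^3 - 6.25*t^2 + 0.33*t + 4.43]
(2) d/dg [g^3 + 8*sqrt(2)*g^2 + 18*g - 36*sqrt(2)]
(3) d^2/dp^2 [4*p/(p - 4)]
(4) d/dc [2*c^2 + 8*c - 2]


(1) = -6.36*t - 12.5
(2) = 3*g^2 + 16*sqrt(2)*g + 18
(3) = 32/(p - 4)^3
(4) = 4*c + 8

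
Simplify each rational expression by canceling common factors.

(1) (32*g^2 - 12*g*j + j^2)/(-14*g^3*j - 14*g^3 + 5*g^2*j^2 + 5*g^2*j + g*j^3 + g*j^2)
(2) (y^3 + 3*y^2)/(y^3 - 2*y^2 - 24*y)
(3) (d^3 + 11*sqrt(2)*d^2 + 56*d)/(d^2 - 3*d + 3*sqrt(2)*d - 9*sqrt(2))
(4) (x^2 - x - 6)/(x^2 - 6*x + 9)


(1) = (-32*g^2 + 12*g*j - j^2)/(14*g^3*j + 14*g^3 - 5*g^2*j^2 - 5*g^2*j - g*j^3 - g*j^2)
(2) = (y^2 + 3*y)/(y^2 - 2*y - 24)
(3) = (d^3 + 11*sqrt(2)*d^2 + 56*d)/(d^2 + d*(-3 + 3*sqrt(2)) - 9*sqrt(2))
(4) = (x + 2)/(x - 3)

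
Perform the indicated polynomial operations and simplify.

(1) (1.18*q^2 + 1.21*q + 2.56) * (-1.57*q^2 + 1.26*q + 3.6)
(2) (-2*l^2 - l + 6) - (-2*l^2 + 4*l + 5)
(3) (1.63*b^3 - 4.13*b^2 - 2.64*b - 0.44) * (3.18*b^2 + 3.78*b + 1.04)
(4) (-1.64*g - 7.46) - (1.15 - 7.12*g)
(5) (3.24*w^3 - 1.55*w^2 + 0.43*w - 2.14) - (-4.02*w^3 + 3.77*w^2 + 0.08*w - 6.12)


(1) = -1.8526*q^4 - 0.4129*q^3 + 1.7534*q^2 + 7.5816*q + 9.216
(2) = 1 - 5*l
(3) = 5.1834*b^5 - 6.972*b^4 - 22.3114*b^3 - 15.6736*b^2 - 4.4088*b - 0.4576
(4) = 5.48*g - 8.61
(5) = 7.26*w^3 - 5.32*w^2 + 0.35*w + 3.98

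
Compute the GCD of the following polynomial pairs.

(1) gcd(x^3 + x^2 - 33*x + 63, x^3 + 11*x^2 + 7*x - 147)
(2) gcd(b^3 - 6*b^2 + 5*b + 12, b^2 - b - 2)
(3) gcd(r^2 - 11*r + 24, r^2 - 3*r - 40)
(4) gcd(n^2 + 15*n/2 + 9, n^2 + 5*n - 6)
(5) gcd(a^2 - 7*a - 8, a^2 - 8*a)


(1) = gcd((x - 3)^2*(x + 7), (x - 3)*(x + 7)^2) = x^2 + 4*x - 21
(2) = b + 1
(3) = r - 8
(4) = n + 6
(5) = gcd((a - 8)*(a + 1), a*(a - 8)) = a - 8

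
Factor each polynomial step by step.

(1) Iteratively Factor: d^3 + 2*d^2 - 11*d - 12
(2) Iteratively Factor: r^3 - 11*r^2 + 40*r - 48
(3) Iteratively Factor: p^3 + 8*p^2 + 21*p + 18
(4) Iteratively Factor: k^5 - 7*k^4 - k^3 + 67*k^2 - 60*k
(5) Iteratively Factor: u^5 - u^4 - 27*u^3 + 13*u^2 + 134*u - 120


(1) = (d - 3)*(d^2 + 5*d + 4) = (d - 3)*(d + 1)*(d + 4)
(2) = (r - 4)*(r^2 - 7*r + 12) = (r - 4)^2*(r - 3)
(3) = (p + 3)*(p^2 + 5*p + 6) = (p + 3)^2*(p + 2)
(4) = (k)*(k^4 - 7*k^3 - k^2 + 67*k - 60) = k*(k - 1)*(k^3 - 6*k^2 - 7*k + 60) = k*(k - 1)*(k + 3)*(k^2 - 9*k + 20) = k*(k - 5)*(k - 1)*(k + 3)*(k - 4)
(5) = (u - 2)*(u^4 + u^3 - 25*u^2 - 37*u + 60) = (u - 2)*(u + 3)*(u^3 - 2*u^2 - 19*u + 20) = (u - 5)*(u - 2)*(u + 3)*(u^2 + 3*u - 4) = (u - 5)*(u - 2)*(u + 3)*(u + 4)*(u - 1)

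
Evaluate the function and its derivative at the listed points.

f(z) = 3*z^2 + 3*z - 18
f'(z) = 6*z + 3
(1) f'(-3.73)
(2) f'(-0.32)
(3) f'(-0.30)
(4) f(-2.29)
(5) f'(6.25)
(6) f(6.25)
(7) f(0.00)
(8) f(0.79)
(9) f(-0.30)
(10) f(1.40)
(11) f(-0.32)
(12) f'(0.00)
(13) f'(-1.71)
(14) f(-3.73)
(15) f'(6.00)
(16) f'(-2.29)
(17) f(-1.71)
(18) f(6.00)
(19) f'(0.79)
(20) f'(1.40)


(1) = -19.38
(2) = 1.08
(3) = 1.20
(4) = -9.14
(5) = 40.50
(6) = 117.94
(7) = -18.00
(8) = -13.76
(9) = -18.63
(10) = -7.92
(11) = -18.65
(12) = 3.00
(13) = -7.26
(14) = 12.55
(15) = 39.00
(16) = -10.74
(17) = -14.36
(18) = 108.00
(19) = 7.74
(20) = 11.40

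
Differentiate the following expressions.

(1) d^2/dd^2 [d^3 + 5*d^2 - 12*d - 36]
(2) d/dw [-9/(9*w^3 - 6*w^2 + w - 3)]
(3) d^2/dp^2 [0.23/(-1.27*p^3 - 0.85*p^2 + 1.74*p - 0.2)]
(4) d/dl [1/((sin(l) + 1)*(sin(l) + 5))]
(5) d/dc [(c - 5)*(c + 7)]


(1) = 6*d + 10
(2) = 9*(27*w^2 - 12*w + 1)/(9*w^3 - 6*w^2 + w - 3)^2
(3) = ((1.7526*p + 0.391)*(1.27*p^3 + 0.85*p^2 - 1.74*p + 0.2) - 0.23*(3.81*p^2 + 1.7*p - 1.74)*(7.62*p^2 + 3.4*p - 3.48))/(1.27*p^3 + 0.85*p^2 - 1.74*p + 0.2)^3
(4) = -2*(sin(l) + 3)*cos(l)/((sin(l) + 1)^2*(sin(l) + 5)^2)
(5) = 2*c + 2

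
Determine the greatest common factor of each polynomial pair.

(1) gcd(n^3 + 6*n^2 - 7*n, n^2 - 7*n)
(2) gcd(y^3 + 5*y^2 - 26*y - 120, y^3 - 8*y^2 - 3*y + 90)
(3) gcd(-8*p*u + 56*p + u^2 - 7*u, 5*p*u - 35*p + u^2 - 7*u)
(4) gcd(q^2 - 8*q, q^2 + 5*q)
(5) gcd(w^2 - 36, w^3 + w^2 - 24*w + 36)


(1) = gcd(n*(n - 1)*(n + 7), n*(n - 7)) = n
(2) = gcd((y - 5)*(y + 4)*(y + 6), (y - 6)*(y - 5)*(y + 3)) = y - 5
(3) = u - 7
(4) = gcd(q*(q - 8), q*(q + 5)) = q
(5) = w + 6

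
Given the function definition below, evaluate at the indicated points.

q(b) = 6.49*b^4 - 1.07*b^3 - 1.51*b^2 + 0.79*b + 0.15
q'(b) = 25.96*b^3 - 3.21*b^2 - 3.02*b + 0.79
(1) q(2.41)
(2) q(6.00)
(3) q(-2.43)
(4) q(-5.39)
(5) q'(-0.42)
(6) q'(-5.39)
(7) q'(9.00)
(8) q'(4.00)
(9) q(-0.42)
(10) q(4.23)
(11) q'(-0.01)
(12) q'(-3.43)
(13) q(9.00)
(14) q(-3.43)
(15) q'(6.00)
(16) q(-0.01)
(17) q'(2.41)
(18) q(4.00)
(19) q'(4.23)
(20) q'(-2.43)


(1) = 197.24
(2) = 8130.45
(3) = 230.96
(4) = 5597.29
(5) = -0.43
(6) = -4141.29
(7) = 18638.44
(8) = 1598.79
(9) = -0.17
(10) = 1973.30
(11) = 0.82
(12) = -1074.20
(13) = 41685.81
(14) = 921.15
(15) = 5474.47
(16) = 0.14
(17) = 338.24
(18) = 1572.11
(19) = 1895.41
(20) = -383.32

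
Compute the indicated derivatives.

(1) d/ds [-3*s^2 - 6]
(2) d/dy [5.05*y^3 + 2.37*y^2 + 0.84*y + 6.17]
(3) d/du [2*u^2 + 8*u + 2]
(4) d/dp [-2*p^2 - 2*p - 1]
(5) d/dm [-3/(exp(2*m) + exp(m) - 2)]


(1) = -6*s
(2) = 15.15*y^2 + 4.74*y + 0.84
(3) = 4*u + 8
(4) = -4*p - 2
(5) = (6*exp(m) + 3)*exp(m)/(exp(2*m) + exp(m) - 2)^2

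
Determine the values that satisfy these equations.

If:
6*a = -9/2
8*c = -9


Then:
a = -3/4
c = -9/8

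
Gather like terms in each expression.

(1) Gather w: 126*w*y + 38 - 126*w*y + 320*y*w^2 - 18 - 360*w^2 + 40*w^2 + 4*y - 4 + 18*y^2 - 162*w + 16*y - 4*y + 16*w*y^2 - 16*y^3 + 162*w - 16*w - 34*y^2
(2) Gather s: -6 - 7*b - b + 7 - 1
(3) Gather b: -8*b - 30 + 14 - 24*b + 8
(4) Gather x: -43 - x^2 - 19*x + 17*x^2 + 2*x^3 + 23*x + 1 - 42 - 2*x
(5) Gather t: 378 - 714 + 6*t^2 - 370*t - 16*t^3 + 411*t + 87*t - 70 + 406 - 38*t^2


(1) = w^2*(320*y - 320) + w*(16*y^2 - 16) - 16*y^3 - 16*y^2 + 16*y + 16
(2) = -8*b
(3) = -32*b - 8
(4) = 2*x^3 + 16*x^2 + 2*x - 84
(5) = -16*t^3 - 32*t^2 + 128*t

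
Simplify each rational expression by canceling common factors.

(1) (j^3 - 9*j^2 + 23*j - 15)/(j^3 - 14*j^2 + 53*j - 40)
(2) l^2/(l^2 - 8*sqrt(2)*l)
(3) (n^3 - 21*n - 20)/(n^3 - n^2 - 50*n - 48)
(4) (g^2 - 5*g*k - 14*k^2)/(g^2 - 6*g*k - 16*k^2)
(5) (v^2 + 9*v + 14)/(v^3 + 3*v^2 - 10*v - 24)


(1) = (j - 3)/(j - 8)
(2) = l/(l - 8*sqrt(2))
(3) = (n^2 - n - 20)/(n^2 - 2*n - 48)
(4) = (g - 7*k)/(g - 8*k)
(5) = (v + 7)/(v^2 + v - 12)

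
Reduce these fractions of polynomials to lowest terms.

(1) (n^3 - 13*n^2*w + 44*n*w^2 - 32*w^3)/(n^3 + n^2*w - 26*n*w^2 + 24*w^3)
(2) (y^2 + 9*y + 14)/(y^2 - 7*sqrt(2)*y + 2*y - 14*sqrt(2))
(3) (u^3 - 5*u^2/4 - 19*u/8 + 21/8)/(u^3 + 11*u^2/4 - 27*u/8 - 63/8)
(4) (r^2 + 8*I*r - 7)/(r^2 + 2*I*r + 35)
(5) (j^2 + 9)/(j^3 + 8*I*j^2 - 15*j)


(1) = (n - 8*w)/(n + 6*w)
(2) = (y + 7)/(y - 7*sqrt(2))
(3) = (u - 1)/(u + 3)
(4) = (r + I)/(r - 5*I)
(5) = (j - 3*I)/(j^2 + 5*I*j)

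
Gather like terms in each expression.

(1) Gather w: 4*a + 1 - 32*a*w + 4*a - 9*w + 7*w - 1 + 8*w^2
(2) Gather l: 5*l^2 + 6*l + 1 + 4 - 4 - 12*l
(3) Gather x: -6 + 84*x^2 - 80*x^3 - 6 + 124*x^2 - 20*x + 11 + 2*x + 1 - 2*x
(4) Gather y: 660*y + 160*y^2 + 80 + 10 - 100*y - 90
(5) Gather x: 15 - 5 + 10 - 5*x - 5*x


(1) = 8*a + 8*w^2 + w*(-32*a - 2)
(2) = 5*l^2 - 6*l + 1
(3) = -80*x^3 + 208*x^2 - 20*x
(4) = 160*y^2 + 560*y
(5) = 20 - 10*x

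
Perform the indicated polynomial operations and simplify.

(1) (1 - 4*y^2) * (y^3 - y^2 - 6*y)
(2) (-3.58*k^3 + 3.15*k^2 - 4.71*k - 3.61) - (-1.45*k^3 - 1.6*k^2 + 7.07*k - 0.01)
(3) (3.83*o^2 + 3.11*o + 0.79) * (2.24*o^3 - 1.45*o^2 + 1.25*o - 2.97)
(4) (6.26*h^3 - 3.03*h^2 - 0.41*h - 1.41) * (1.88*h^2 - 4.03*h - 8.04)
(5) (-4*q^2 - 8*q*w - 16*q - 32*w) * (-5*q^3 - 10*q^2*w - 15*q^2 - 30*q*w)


(1) = -4*y^5 + 4*y^4 + 25*y^3 - y^2 - 6*y
(2) = -2.13*k^3 + 4.75*k^2 - 11.78*k - 3.6
(3) = 8.5792*o^5 + 1.4129*o^4 + 2.0476*o^3 - 8.6331*o^2 - 8.2492*o - 2.3463
(4) = 11.7688*h^5 - 30.9242*h^4 - 38.8903*h^3 + 23.3627*h^2 + 8.9787*h + 11.3364
(5) = 20*q^5 + 80*q^4*w + 140*q^4 + 80*q^3*w^2 + 560*q^3*w + 240*q^3 + 560*q^2*w^2 + 960*q^2*w + 960*q*w^2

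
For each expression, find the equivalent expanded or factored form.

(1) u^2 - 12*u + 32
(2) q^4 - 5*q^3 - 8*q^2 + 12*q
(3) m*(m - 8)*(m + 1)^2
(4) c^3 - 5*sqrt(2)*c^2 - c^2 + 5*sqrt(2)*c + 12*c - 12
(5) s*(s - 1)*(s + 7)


(1) = (u - 8)*(u - 4)
(2) = q*(q - 6)*(q - 1)*(q + 2)
(3) = m^4 - 6*m^3 - 15*m^2 - 8*m
(4) = (c - 1)*(c - 3*sqrt(2))*(c - 2*sqrt(2))
(5) = s^3 + 6*s^2 - 7*s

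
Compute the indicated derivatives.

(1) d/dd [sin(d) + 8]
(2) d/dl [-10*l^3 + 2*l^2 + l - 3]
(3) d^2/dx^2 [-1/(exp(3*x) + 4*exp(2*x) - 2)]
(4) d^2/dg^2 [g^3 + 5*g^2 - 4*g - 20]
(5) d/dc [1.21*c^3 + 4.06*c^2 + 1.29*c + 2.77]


(1) = cos(d)
(2) = -30*l^2 + 4*l + 1
(3) = (-2*(3*exp(x) + 8)^2*exp(2*x) + (9*exp(x) + 16)*(exp(3*x) + 4*exp(2*x) - 2))*exp(2*x)/(exp(3*x) + 4*exp(2*x) - 2)^3
(4) = 6*g + 10
(5) = 3.63*c^2 + 8.12*c + 1.29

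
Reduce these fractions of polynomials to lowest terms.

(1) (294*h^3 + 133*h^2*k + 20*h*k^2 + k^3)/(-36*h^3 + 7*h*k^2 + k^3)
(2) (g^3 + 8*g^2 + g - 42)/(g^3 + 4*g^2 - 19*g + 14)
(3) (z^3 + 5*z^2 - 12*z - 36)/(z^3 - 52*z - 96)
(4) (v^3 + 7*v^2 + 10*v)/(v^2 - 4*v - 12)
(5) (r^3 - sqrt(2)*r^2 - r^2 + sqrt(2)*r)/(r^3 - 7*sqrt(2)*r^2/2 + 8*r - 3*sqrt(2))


(1) = (-49*h^2 - 14*h*k - k^2)/(6*h^2 - h*k - k^2)
(2) = (g + 3)/(g - 1)
(3) = (z - 3)/(z - 8)
(4) = (v^2 + 5*v)/(v - 6)
(5) = (2*r^2 - 2*r)/(2*r^2 - 5*sqrt(2)*r + 6)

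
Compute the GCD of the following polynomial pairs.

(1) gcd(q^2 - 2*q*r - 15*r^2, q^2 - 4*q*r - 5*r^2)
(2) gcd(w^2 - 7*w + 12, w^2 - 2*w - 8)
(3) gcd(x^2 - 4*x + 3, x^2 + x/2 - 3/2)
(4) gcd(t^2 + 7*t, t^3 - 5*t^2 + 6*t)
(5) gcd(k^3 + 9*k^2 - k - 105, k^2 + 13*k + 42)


(1) = gcd((q - 5*r)*(q + 3*r), (q - 5*r)*(q + r)) = q - 5*r
(2) = gcd((w - 4)*(w - 3), (w - 4)*(w + 2)) = w - 4
(3) = x - 1
(4) = t
(5) = k + 7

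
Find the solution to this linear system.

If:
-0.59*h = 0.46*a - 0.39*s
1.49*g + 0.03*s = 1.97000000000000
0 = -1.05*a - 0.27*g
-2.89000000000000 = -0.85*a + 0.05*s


Then:
a = -0.70
g = 2.73
h = -45.54
s = -69.72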